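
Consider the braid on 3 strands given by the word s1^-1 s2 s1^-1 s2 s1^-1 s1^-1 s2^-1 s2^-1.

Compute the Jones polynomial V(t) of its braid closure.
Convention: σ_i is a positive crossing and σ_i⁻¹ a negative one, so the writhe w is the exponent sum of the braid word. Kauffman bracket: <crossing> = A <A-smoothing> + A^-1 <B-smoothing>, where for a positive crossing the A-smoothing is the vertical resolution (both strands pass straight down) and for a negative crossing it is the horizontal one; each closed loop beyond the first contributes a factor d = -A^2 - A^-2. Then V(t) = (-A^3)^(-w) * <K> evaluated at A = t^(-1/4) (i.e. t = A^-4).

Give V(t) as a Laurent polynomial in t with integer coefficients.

2*t^-1 - 2*t^-2 + 3*t^-3 - 3*t^-4 + 2*t^-5 - 2*t^-6 + t^-7

Derivation:
Braid: s1^-1 s2 s1^-1 s2 s1^-1 s1^-1 s2^-1 s2^-1 on 3 strands, 8 crossings.
Writhe w = (#positive) - (#negative) = 2 - 6 = -4.
Computing the Kauffman bracket via state sum. There are 2^8 = 256 states.
Smooth each crossing (0=||, 1=⌣⌢); contribution A^(Σ sign_k(1-2s_k)) * d^(L-1).
Tabulate the states by total A-exponent and number of loops L (A-exp: L × count):
  A^8: L=5 ×1
  A^6: L=4 ×8
  A^4: L=3 ×26, L=5 ×2
  A^2: L=2 ×41, L=4 ×15
  A^0: L=1 ×26, L=3 ×43, L=5 ×1
  A^-2: L=2 ×47, L=4 ×9
  A^-4: L=1 ×11, L=3 ×16, L=5 ×1
  A^-6: L=2 ×6, L=4 ×2
  A^-8: L=3 ×1
Each group contributes A^e * Σ count * d^(L-1):
Powers of d = -A^2 - A^-2: d^2 = A^4 + 2 + A^-4; d^3 = -A^6 - 3*A^2 - 3*A^-2 - A^-6; d^4 = A^8 + 4*A^4 + 6 + 4*A^-4 + A^-8.
  A^8 * (d^4) = A^16 + 4*A^12 + 6*A^8 + 4*A^4 + 1
  A^6 * (8*d^3) = -8*A^12 - 24*A^8 - 24*A^4 - 8
  A^4 * (26*d^2 + 2*d^4) = 2*A^12 + 34*A^8 + 64*A^4 + 34 + 2*A^-4
  A^2 * (41*d + 15*d^3) = -15*A^8 - 86*A^4 - 86 - 15*A^-4
  A^0 * (26 + 43*d^2 + d^4) = A^8 + 47*A^4 + 118 + 47*A^-4 + A^-8
  A^-2 * (47*d + 9*d^3) = -9*A^4 - 74 - 74*A^-4 - 9*A^-8
  A^-4 * (11 + 16*d^2 + d^4) = A^4 + 20 + 49*A^-4 + 20*A^-8 + A^-12
  A^-6 * (6*d + 2*d^3) = -2 - 12*A^-4 - 12*A^-8 - 2*A^-12
  A^-8 * (d^2) = A^-4 + 2*A^-8 + A^-12
Summing the groups: <K> = A^16 - 2*A^12 + 2*A^8 - 3*A^4 + 3 - 2*A^-4 + 2*A^-8
Normalise by the writhe: (-A^3)^(-w) = (-A^3)^(4) = A^12, so f(A) = A^12 * <K> = A^28 - 2*A^24 + 2*A^20 - 3*A^16 + 3*A^12 - 2*A^8 + 2*A^4.
Substitute A = t^(-1/4), i.e. A^e → t^(-e/4): V(t) = 2*t^-1 - 2*t^-2 + 3*t^-3 - 3*t^-4 + 2*t^-5 - 2*t^-6 + t^-7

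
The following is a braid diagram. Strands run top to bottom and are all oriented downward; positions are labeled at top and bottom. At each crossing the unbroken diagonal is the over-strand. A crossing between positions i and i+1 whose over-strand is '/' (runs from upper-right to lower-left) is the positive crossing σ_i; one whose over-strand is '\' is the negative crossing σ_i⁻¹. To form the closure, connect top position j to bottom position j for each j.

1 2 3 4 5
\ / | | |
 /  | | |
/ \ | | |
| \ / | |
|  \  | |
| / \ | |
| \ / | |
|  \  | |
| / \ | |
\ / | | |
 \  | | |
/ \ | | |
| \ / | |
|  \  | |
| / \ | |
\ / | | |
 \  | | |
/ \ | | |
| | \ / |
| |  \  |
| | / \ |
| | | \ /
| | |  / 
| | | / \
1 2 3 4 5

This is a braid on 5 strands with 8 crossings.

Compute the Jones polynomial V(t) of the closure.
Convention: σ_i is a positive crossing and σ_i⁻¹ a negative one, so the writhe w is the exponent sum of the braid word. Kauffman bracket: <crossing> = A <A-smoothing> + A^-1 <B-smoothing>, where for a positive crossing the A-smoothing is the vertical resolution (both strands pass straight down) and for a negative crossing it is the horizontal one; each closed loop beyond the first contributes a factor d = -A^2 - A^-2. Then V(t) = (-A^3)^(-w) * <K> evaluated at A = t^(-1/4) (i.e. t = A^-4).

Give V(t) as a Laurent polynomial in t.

t^-1 + t^-3 - t^-4

Derivation:
Reading the diagram top to bottom ('/'-over between positions i,i+1 = s_i, '\'-over = s_i^-1): braid word = s1 s2^-1 s2^-1 s1^-1 s2^-1 s1^-1 s3^-1 s4.
The presented braid s1 s2^-1 s2^-1 s1^-1 s2^-1 s1^-1 s3^-1 s4 on 5 strands reduces by inverse Markov moves (closure unchanged at each step):
  Destabilize: the word has the form β·s4 where s4 occurs only as the final letter (β ∈ B_4); drop it and the last strand → 4 strands.
  Destabilize: the word has the form β·s3^-1 where s3^-1 occurs only as the final letter (β ∈ B_3); drop it and the last strand → 3 strands.
  Deconjugate: the word is γ·β·γ⁻¹ with γ = s1 (prefix) and γ⁻¹ = s1^-1 (suffix); strip both.
Reduced to β = s2^-1 s2^-1 s1^-1 s2^-1 on 3 strands, 4 crossings.
Compute on β:
Braid: s2^-1 s2^-1 s1^-1 s2^-1 on 3 strands, 4 crossings.
Writhe w = (#positive) - (#negative) = 0 - 4 = -4.
Enumerate smoothing states for the bracket polynomial. There are 2^4 = 16 states.
Smooth each crossing (0=||, 1=⌣⌢); contribution A^(Σ sign_k(1-2s_k)) * d^(L-1).
  state 0000: A-exp=-4, loops=3, term = A^-4 * d^2
  state 0001: A-exp=-2, loops=2, term = A^-2 * d^1
  state 0010: A-exp=-2, loops=2, term = A^-2 * d^1
  state 0011: A-exp=+0, loops=1, term = A^0 * d^0
  state 0100: A-exp=-2, loops=2, term = A^-2 * d^1
  state 0101: A-exp=+0, loops=3, term = A^0 * d^2
  state 0110: A-exp=+0, loops=1, term = A^0 * d^0
  state 0111: A-exp=+2, loops=2, term = A^2 * d^1
  state 1000: A-exp=-2, loops=2, term = A^-2 * d^1
  state 1001: A-exp=+0, loops=3, term = A^0 * d^2
  state 1010: A-exp=+0, loops=1, term = A^0 * d^0
  state 1011: A-exp=+2, loops=2, term = A^2 * d^1
  state 1100: A-exp=+0, loops=3, term = A^0 * d^2
  state 1101: A-exp=+2, loops=4, term = A^2 * d^3
  state 1110: A-exp=+2, loops=2, term = A^2 * d^1
  state 1111: A-exp=+4, loops=3, term = A^4 * d^2
Collect the terms by A-exponent (count of states per loop number):
Powers of d = -A^2 - A^-2: d^2 = A^4 + 2 + A^-4; d^3 = -A^6 - 3*A^2 - 3*A^-2 - A^-6.
  A^4 * (d^2) = A^8 + 2*A^4 + 1
  A^2 * (3*d + d^3) = -A^8 - 6*A^4 - 6 - A^-4
  A^0 * (3 + 3*d^2) = 3*A^4 + 9 + 3*A^-4
  A^-2 * (4*d) = -4 - 4*A^-4
  A^-4 * (d^2) = 1 + 2*A^-4 + A^-8
Summing the groups: <K> = -A^4 + 1 + A^-8
Normalise by the writhe: (-A^3)^(-w) = (-A^3)^(4) = A^12, so f(A) = A^12 * <K> = -A^16 + A^12 + A^4.
Substitute A = t^(-1/4), i.e. A^e → t^(-e/4): V(t) = t^-1 + t^-3 - t^-4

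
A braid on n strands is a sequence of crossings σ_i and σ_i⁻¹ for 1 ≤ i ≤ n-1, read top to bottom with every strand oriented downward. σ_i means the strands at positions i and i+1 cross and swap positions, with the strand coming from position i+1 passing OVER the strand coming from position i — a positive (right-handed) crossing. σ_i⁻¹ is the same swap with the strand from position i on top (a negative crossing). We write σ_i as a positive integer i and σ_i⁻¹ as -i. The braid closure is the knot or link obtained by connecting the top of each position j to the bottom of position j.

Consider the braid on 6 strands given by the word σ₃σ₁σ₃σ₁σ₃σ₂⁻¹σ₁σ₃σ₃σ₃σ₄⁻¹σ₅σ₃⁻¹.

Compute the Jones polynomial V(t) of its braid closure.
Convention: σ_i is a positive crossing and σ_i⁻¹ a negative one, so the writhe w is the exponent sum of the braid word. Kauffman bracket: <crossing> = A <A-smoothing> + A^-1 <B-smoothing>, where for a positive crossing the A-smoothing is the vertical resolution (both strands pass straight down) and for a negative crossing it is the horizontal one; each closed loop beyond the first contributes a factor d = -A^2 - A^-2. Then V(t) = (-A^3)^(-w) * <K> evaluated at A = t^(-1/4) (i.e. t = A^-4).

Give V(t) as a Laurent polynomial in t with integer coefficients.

The presented braid s3 s1 s3 s1 s3 s2^-1 s1 s3 s3 s3 s4^-1 s5 s3^-1 on 6 strands reduces by inverse Markov moves (closure unchanged at each step):
  Deconjugate: the word is γ·β·γ⁻¹ with γ = s3 (prefix) and γ⁻¹ = s3^-1 (suffix); strip both.
  Destabilize: the word has the form β·s5 where s5 occurs only as the final letter (β ∈ B_5); drop it and the last strand → 5 strands.
  Destabilize: the word has the form β·s4^-1 where s4^-1 occurs only as the final letter (β ∈ B_4); drop it and the last strand → 4 strands.
Reduced to β = s1 s3 s1 s3 s2^-1 s1 s3 s3 s3 on 4 strands, 9 crossings.
Compute on β:
Braid: s1 s3 s1 s3 s2^-1 s1 s3 s3 s3 on 4 strands, 9 crossings.
Writhe w = (#positive) - (#negative) = 8 - 1 = 7.
Enumerate smoothing states for the bracket polynomial. There are 2^9 = 512 states.
Smooth each crossing (0=||, 1=⌣⌢); contribution A^(Σ sign_k(1-2s_k)) * d^(L-1).
Tabulate the states by total A-exponent and number of loops L (A-exp: L × count):
  A^9: L=3 ×1
  A^7: L=2 ×8, L=4 ×1
  A^5: L=1 ×15, L=3 ×21
  A^3: L=2 ×60, L=4 ×24
  A^1: L=3 ×110, L=5 ×16
  A^-1: L=4 ×120, L=6 ×6
  A^-3: L=5 ×83, L=7 ×1
  A^-5: L=6 ×36
  A^-7: L=7 ×9
  A^-9: L=8 ×1
Each group contributes A^e * Σ count * d^(L-1):
Powers of d = -A^2 - A^-2: d^2 = A^4 + 2 + A^-4; d^3 = -A^6 - 3*A^2 - 3*A^-2 - A^-6; d^4 = A^8 + 4*A^4 + 6 + 4*A^-4 + A^-8; d^5 = -A^10 - 5*A^6 - 10*A^2 - 10*A^-2 - 5*A^-6 - A^-10; d^6 = A^12 + 6*A^8 + 15*A^4 + 20 + 15*A^-4 + 6*A^-8 + A^-12; d^7 = -A^14 - 7*A^10 - 21*A^6 - 35*A^2 - 35*A^-2 - 21*A^-6 - 7*A^-10 - A^-14.
  A^9 * (d^2) = A^13 + 2*A^9 + A^5
  A^7 * (8*d + d^3) = -A^13 - 11*A^9 - 11*A^5 - A
  A^5 * (15 + 21*d^2) = 21*A^9 + 57*A^5 + 21*A
  A^3 * (60*d + 24*d^3) = -24*A^9 - 132*A^5 - 132*A - 24*A^-3
  A^1 * (110*d^2 + 16*d^4) = 16*A^9 + 174*A^5 + 316*A + 174*A^-3 + 16*A^-7
  A^-1 * (120*d^3 + 6*d^5) = -6*A^9 - 150*A^5 - 420*A - 420*A^-3 - 150*A^-7 - 6*A^-11
  A^-3 * (83*d^4 + d^6) = A^9 + 89*A^5 + 347*A + 518*A^-3 + 347*A^-7 + 89*A^-11 + A^-15
  A^-5 * (36*d^5) = -36*A^5 - 180*A - 360*A^-3 - 360*A^-7 - 180*A^-11 - 36*A^-15
  A^-7 * (9*d^6) = 9*A^5 + 54*A + 135*A^-3 + 180*A^-7 + 135*A^-11 + 54*A^-15 + 9*A^-19
  A^-9 * (d^7) = -A^5 - 7*A - 21*A^-3 - 35*A^-7 - 35*A^-11 - 21*A^-15 - 7*A^-19 - A^-23
Summing the groups: <K> = -A^9 - 2*A + 2*A^-3 - 2*A^-7 + 3*A^-11 - 2*A^-15 + 2*A^-19 - A^-23
Normalise by the writhe: (-A^3)^(-w) = (-A^3)^(-7) = -A^-21, so f(A) = -A^-21 * <K> = A^-12 + 2*A^-20 - 2*A^-24 + 2*A^-28 - 3*A^-32 + 2*A^-36 - 2*A^-40 + A^-44.
Substitute A = t^(-1/4), i.e. A^e → t^(-e/4): V(t) = t^11 - 2*t^10 + 2*t^9 - 3*t^8 + 2*t^7 - 2*t^6 + 2*t^5 + t^3

Answer: t^11 - 2*t^10 + 2*t^9 - 3*t^8 + 2*t^7 - 2*t^6 + 2*t^5 + t^3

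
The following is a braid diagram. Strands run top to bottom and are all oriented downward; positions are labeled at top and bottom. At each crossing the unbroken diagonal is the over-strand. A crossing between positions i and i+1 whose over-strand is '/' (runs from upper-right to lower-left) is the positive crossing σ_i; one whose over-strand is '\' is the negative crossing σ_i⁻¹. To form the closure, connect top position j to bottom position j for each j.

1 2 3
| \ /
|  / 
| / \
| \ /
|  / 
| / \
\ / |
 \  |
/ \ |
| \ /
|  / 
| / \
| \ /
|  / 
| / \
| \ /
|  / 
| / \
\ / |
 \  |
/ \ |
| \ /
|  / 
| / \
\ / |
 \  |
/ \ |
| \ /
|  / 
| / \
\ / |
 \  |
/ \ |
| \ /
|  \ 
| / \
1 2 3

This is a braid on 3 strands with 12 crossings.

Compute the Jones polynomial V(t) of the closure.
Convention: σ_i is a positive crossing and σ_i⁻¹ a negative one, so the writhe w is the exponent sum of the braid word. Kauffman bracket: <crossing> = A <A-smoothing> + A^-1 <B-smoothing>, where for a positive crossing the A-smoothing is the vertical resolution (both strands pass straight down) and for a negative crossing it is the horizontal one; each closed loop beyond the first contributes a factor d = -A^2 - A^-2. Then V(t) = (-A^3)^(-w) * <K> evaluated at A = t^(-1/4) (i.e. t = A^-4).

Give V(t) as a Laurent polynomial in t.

t^7 - 4*t^6 + 7*t^5 - 11*t^4 + 14*t^3 - 14*t^2 + 14*t - 10 + 7*t^-1 - 4*t^-2 + t^-3

Derivation:
Reading the diagram top to bottom ('/'-over between positions i,i+1 = s_i, '\'-over = s_i^-1): braid word = s2 s2 s1^-1 s2 s2 s2 s1^-1 s2 s1^-1 s2 s1^-1 s2^-1.
The presented braid s2 s2 s1^-1 s2 s2 s2 s1^-1 s2 s1^-1 s2 s1^-1 s2^-1 on 3 strands reduces by inverse Markov moves (closure unchanged at each step):
  Deconjugate: the word is γ·β·γ⁻¹ with γ = s2 (prefix) and γ⁻¹ = s2^-1 (suffix); strip both.
Reduced to β = s2 s1^-1 s2 s2 s2 s1^-1 s2 s1^-1 s2 s1^-1 on 3 strands, 10 crossings.
Compute on β:
Braid: s2 s1^-1 s2 s2 s2 s1^-1 s2 s1^-1 s2 s1^-1 on 3 strands, 10 crossings.
Writhe w = (#positive) - (#negative) = 6 - 4 = 2.
Computing the Kauffman bracket via state sum. There are 2^10 = 1024 states.
For each crossing: s=0 is the vertical smoothing, s=1 horizontal. Crossing k contributes A^(sign_k * (1 - 2*s_k)); loop factor d = -A^2 - A^-2.
Tabulate the states by total A-exponent and number of loops L (A-exp: L × count):
  A^10: L=5 ×1
  A^8: L=4 ×10
  A^6: L=3 ×42, L=5 ×3
  A^4: L=2 ×90, L=4 ×29, L=6 ×1
  A^2: L=1 ×87, L=3 ×110, L=5 ×13
  A^0: L=2 ×179, L=4 ×71, L=6 ×2
  A^-2: L=3 ×187, L=5 ×23
  A^-4: L=4 ×117, L=6 ×3
  A^-6: L=5 ×45
  A^-8: L=6 ×10
  A^-10: L=7 ×1
Each group contributes A^e * Σ count * d^(L-1):
Powers of d = -A^2 - A^-2: d^2 = A^4 + 2 + A^-4; d^3 = -A^6 - 3*A^2 - 3*A^-2 - A^-6; d^4 = A^8 + 4*A^4 + 6 + 4*A^-4 + A^-8; d^5 = -A^10 - 5*A^6 - 10*A^2 - 10*A^-2 - 5*A^-6 - A^-10; d^6 = A^12 + 6*A^8 + 15*A^4 + 20 + 15*A^-4 + 6*A^-8 + A^-12.
  A^10 * (d^4) = A^18 + 4*A^14 + 6*A^10 + 4*A^6 + A^2
  A^8 * (10*d^3) = -10*A^14 - 30*A^10 - 30*A^6 - 10*A^2
  A^6 * (42*d^2 + 3*d^4) = 3*A^14 + 54*A^10 + 102*A^6 + 54*A^2 + 3*A^-2
  A^4 * (90*d + 29*d^3 + d^5) = -A^14 - 34*A^10 - 187*A^6 - 187*A^2 - 34*A^-2 - A^-6
  A^2 * (87 + 110*d^2 + 13*d^4) = 13*A^10 + 162*A^6 + 385*A^2 + 162*A^-2 + 13*A^-6
  A^0 * (179*d + 71*d^3 + 2*d^5) = -2*A^10 - 81*A^6 - 412*A^2 - 412*A^-2 - 81*A^-6 - 2*A^-10
  A^-2 * (187*d^2 + 23*d^4) = 23*A^6 + 279*A^2 + 512*A^-2 + 279*A^-6 + 23*A^-10
  A^-4 * (117*d^3 + 3*d^5) = -3*A^6 - 132*A^2 - 381*A^-2 - 381*A^-6 - 132*A^-10 - 3*A^-14
  A^-6 * (45*d^4) = 45*A^2 + 180*A^-2 + 270*A^-6 + 180*A^-10 + 45*A^-14
  A^-8 * (10*d^5) = -10*A^2 - 50*A^-2 - 100*A^-6 - 100*A^-10 - 50*A^-14 - 10*A^-18
  A^-10 * (d^6) = A^2 + 6*A^-2 + 15*A^-6 + 20*A^-10 + 15*A^-14 + 6*A^-18 + A^-22
Summing the groups: <K> = A^18 - 4*A^14 + 7*A^10 - 10*A^6 + 14*A^2 - 14*A^-2 + 14*A^-6 - 11*A^-10 + 7*A^-14 - 4*A^-18 + A^-22
Normalise by the writhe: (-A^3)^(-w) = (-A^3)^(-2) = A^-6, so f(A) = A^-6 * <K> = A^12 - 4*A^8 + 7*A^4 - 10 + 14*A^-4 - 14*A^-8 + 14*A^-12 - 11*A^-16 + 7*A^-20 - 4*A^-24 + A^-28.
Substitute A = t^(-1/4), i.e. A^e → t^(-e/4): V(t) = t^7 - 4*t^6 + 7*t^5 - 11*t^4 + 14*t^3 - 14*t^2 + 14*t - 10 + 7*t^-1 - 4*t^-2 + t^-3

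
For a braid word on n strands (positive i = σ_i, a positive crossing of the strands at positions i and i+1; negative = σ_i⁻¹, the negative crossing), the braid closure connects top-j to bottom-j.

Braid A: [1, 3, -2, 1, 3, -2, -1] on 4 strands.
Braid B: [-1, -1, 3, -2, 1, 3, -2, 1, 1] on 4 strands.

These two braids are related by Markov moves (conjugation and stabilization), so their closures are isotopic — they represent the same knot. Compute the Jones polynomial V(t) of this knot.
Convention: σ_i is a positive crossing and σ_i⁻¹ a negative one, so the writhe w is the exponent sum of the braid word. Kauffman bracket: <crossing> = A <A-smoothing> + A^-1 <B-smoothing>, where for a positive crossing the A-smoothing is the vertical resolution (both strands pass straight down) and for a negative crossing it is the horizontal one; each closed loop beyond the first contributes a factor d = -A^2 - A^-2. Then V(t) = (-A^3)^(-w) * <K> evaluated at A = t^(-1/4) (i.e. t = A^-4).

t^2 - t + 1 - t^-1 + t^-2

Derivation:
Markov-equivalent braids have isotopic closures, hence identical knot invariants. Strip the Markov moves from each word to reach a common short braid β, then compute V(t) once on β.
Braid A: s1 s3 s2^-1 s1 s3 s2^-1 s1^-1 on 4 strands reduces by inverse Markov moves (closure unchanged at each step):
  Deconjugate: the word is γ·β·γ⁻¹ with γ = s1 (prefix) and γ⁻¹ = s1^-1 (suffix); strip both.
Reduced to β = s3 s2^-1 s1 s3 s2^-1 on 4 strands, 5 crossings.
Braid B: s1^-1 s1^-1 s3 s2^-1 s1 s3 s2^-1 s1 s1 on 4 strands reduces by inverse Markov moves (closure unchanged at each step):
  Deconjugate: the word is γ·β·γ⁻¹ with γ = s1^-1 (prefix) and γ⁻¹ = s1 (suffix); strip both.
  Deconjugate: the word is γ·β·γ⁻¹ with γ = s1^-1 (prefix) and γ⁻¹ = s1 (suffix); strip both.
Reduced to β = s3 s2^-1 s1 s3 s2^-1 on 4 strands, 5 crossings.
Both give the same β = s3 s2^-1 s1 s3 s2^-1 on 4 strands, so one state sum suffices:
Braid: s3 s2^-1 s1 s3 s2^-1 on 4 strands, 5 crossings.
Writhe w = (#positive) - (#negative) = 3 - 2 = 1.
Computing the Kauffman bracket via state sum. There are 2^5 = 32 states.
Smooth each crossing (0=||, 1=⌣⌢); contribution A^(Σ sign_k(1-2s_k)) * d^(L-1).
  state 00000: A-exp=+1, loops=4, term = A^1 * d^3
  state 00001: A-exp=+3, loops=3, term = A^3 * d^2
  state 00010: A-exp=-1, loops=3, term = A^-1 * d^2
  state 00011: A-exp=+1, loops=2, term = A^1 * d^1
  state 00100: A-exp=-1, loops=3, term = A^-1 * d^2
  state 00101: A-exp=+1, loops=2, term = A^1 * d^1
  state 00110: A-exp=-3, loops=2, term = A^-3 * d^1
  state 00111: A-exp=-1, loops=1, term = A^-1 * d^0
  state 01000: A-exp=+3, loops=3, term = A^3 * d^2
  state 01001: A-exp=+5, loops=4, term = A^5 * d^3
  state 01010: A-exp=+1, loops=2, term = A^1 * d^1
  state 01011: A-exp=+3, loops=3, term = A^3 * d^2
  state 01100: A-exp=+1, loops=2, term = A^1 * d^1
  state 01101: A-exp=+3, loops=3, term = A^3 * d^2
  state 01110: A-exp=-1, loops=1, term = A^-1 * d^0
  state 01111: A-exp=+1, loops=2, term = A^1 * d^1
  state 10000: A-exp=-1, loops=3, term = A^-1 * d^2
  state 10001: A-exp=+1, loops=2, term = A^1 * d^1
  state 10010: A-exp=-3, loops=4, term = A^-3 * d^3
  state 10011: A-exp=-1, loops=3, term = A^-1 * d^2
  state 10100: A-exp=-3, loops=2, term = A^-3 * d^1
  state 10101: A-exp=-1, loops=1, term = A^-1 * d^0
  state 10110: A-exp=-5, loops=3, term = A^-5 * d^2
  state 10111: A-exp=-3, loops=2, term = A^-3 * d^1
  state 11000: A-exp=+1, loops=2, term = A^1 * d^1
  state 11001: A-exp=+3, loops=3, term = A^3 * d^2
  state 11010: A-exp=-1, loops=3, term = A^-1 * d^2
  state 11011: A-exp=+1, loops=2, term = A^1 * d^1
  state 11100: A-exp=-1, loops=1, term = A^-1 * d^0
  state 11101: A-exp=+1, loops=2, term = A^1 * d^1
  state 11110: A-exp=-3, loops=2, term = A^-3 * d^1
  state 11111: A-exp=-1, loops=1, term = A^-1 * d^0
Collect the terms by A-exponent (count of states per loop number):
Powers of d = -A^2 - A^-2: d^2 = A^4 + 2 + A^-4; d^3 = -A^6 - 3*A^2 - 3*A^-2 - A^-6.
  A^5 * (d^3) = -A^11 - 3*A^7 - 3*A^3 - A^-1
  A^3 * (5*d^2) = 5*A^7 + 10*A^3 + 5*A^-1
  A^1 * (9*d + d^3) = -A^7 - 12*A^3 - 12*A^-1 - A^-5
  A^-1 * (5 + 5*d^2) = 5*A^3 + 15*A^-1 + 5*A^-5
  A^-3 * (4*d + d^3) = -A^3 - 7*A^-1 - 7*A^-5 - A^-9
  A^-5 * (d^2) = A^-1 + 2*A^-5 + A^-9
Summing the groups: <K> = -A^11 + A^7 - A^3 + A^-1 - A^-5
Normalise by the writhe: (-A^3)^(-w) = (-A^3)^(-1) = -A^-3, so f(A) = -A^-3 * <K> = A^8 - A^4 + 1 - A^-4 + A^-8.
Substitute A = t^(-1/4), i.e. A^e → t^(-e/4): V(t) = t^2 - t + 1 - t^-1 + t^-2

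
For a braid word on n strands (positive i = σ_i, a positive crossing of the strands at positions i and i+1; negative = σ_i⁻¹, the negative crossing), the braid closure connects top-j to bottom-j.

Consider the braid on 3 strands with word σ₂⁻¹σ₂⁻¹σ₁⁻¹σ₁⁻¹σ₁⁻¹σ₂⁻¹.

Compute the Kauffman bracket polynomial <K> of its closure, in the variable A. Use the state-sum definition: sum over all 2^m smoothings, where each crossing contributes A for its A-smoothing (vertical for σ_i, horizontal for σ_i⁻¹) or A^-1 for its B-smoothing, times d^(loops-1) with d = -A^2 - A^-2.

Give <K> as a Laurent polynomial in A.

A^14 - 2*A^10 + A^6 - 2*A^2 + 2*A^-2 + A^-10

Derivation:
Braid: s2^-1 s2^-1 s1^-1 s1^-1 s1^-1 s2^-1 on 3 strands, 6 crossings.
Writhe w = (#positive) - (#negative) = 0 - 6 = -6.
State-sum expansion of <K>. There are 2^6 = 64 states.
Smooth each crossing (0=||, 1=⌣⌢); contribution A^(Σ sign_k(1-2s_k)) * d^(L-1).
Tabulate the states by total A-exponent and number of loops L (A-exp: L × count):
  A^6: L=5 ×1
  A^4: L=4 ×6
  A^2: L=3 ×15
  A^0: L=2 ×18, L=4 ×2
  A^-2: L=1 ×9, L=3 ×6
  A^-4: L=2 ×6
  A^-6: L=3 ×1
Each group contributes A^e * Σ count * d^(L-1):
Powers of d = -A^2 - A^-2: d^2 = A^4 + 2 + A^-4; d^3 = -A^6 - 3*A^2 - 3*A^-2 - A^-6; d^4 = A^8 + 4*A^4 + 6 + 4*A^-4 + A^-8.
  A^6 * (d^4) = A^14 + 4*A^10 + 6*A^6 + 4*A^2 + A^-2
  A^4 * (6*d^3) = -6*A^10 - 18*A^6 - 18*A^2 - 6*A^-2
  A^2 * (15*d^2) = 15*A^6 + 30*A^2 + 15*A^-2
  A^0 * (18*d + 2*d^3) = -2*A^6 - 24*A^2 - 24*A^-2 - 2*A^-6
  A^-2 * (9 + 6*d^2) = 6*A^2 + 21*A^-2 + 6*A^-6
  A^-4 * (6*d) = -6*A^-2 - 6*A^-6
  A^-6 * (d^2) = A^-2 + 2*A^-6 + A^-10
Summing the groups: <K> = A^14 - 2*A^10 + A^6 - 2*A^2 + 2*A^-2 + A^-10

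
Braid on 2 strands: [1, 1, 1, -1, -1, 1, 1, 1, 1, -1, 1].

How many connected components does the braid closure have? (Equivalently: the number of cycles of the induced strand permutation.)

Track the strand permutation on 2 strands, starting from identity.
  step 1: s1 swaps positions 1,2 -> [2 1]
  step 2: s1 swaps positions 1,2 -> [1 2]
  step 3: s1 swaps positions 1,2 -> [2 1]
  step 4: s1^-1 swaps positions 1,2 -> [1 2]
  step 5: s1^-1 swaps positions 1,2 -> [2 1]
  step 6: s1 swaps positions 1,2 -> [1 2]
  step 7: s1 swaps positions 1,2 -> [2 1]
  step 8: s1 swaps positions 1,2 -> [1 2]
  step 9: s1 swaps positions 1,2 -> [2 1]
  step 10: s1^-1 swaps positions 1,2 -> [1 2]
  step 11: s1 swaps positions 1,2 -> [2 1]
Final permutation (position -> original strand): [2 1]
Closure components = cycle count of this permutation = 1.

Answer: 1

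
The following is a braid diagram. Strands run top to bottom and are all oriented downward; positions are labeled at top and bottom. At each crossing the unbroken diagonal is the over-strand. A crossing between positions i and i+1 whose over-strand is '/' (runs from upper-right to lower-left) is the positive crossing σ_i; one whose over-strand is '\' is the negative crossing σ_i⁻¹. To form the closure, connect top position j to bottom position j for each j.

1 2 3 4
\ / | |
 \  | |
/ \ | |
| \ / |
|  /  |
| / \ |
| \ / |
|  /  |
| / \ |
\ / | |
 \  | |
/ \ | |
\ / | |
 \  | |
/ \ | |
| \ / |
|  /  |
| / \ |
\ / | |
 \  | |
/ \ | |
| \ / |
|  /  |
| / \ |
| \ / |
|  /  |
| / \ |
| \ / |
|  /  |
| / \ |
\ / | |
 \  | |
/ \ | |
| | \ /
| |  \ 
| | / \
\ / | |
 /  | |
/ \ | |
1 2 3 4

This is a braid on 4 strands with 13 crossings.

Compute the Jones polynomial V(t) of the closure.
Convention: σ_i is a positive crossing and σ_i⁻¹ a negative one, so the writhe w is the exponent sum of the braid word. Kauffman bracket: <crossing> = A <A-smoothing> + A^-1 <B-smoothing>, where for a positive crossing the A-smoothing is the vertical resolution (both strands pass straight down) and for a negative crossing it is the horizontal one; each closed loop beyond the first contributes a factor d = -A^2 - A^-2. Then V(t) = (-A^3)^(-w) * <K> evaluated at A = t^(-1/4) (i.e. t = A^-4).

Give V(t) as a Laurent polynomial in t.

Reading the diagram top to bottom ('/'-over between positions i,i+1 = s_i, '\'-over = s_i^-1): braid word = s1^-1 s2 s2 s1^-1 s1^-1 s2 s1^-1 s2 s2 s2 s1^-1 s3^-1 s1.
The presented braid s1^-1 s2 s2 s1^-1 s1^-1 s2 s1^-1 s2 s2 s2 s1^-1 s3^-1 s1 on 4 strands reduces by inverse Markov moves (closure unchanged at each step):
  Deconjugate: the word is γ·β·γ⁻¹ with γ = s1^-1 (prefix) and γ⁻¹ = s1 (suffix); strip both.
  Destabilize: the word has the form β·s3^-1 where s3^-1 occurs only as the final letter (β ∈ B_3); drop it and the last strand → 3 strands.
Reduced to β = s2 s2 s1^-1 s1^-1 s2 s1^-1 s2 s2 s2 s1^-1 on 3 strands, 10 crossings.
Compute on β:
Braid: s2 s2 s1^-1 s1^-1 s2 s1^-1 s2 s2 s2 s1^-1 on 3 strands, 10 crossings.
Writhe w = (#positive) - (#negative) = 6 - 4 = 2.
Computing the Kauffman bracket via state sum. There are 2^10 = 1024 states.
For each crossing: s=0 is the vertical smoothing, s=1 horizontal. Crossing k contributes A^(sign_k * (1 - 2*s_k)); loop factor d = -A^2 - A^-2.
Tabulate the states by total A-exponent and number of loops L (A-exp: L × count):
  A^10: L=5 ×1
  A^8: L=4 ×10
  A^6: L=3 ×41, L=5 ×4
  A^4: L=2 ×81, L=4 ×38, L=6 ×1
  A^2: L=1 ×71, L=3 ×117, L=5 ×22
  A^0: L=2 ×154, L=4 ×91, L=6 ×7
  A^-2: L=3 ×168, L=5 ×41, L=7 ×1
  A^-4: L=4 ×110, L=6 ×10
  A^-6: L=5 ×44, L=7 ×1
  A^-8: L=6 ×10
  A^-10: L=7 ×1
Each group contributes A^e * Σ count * d^(L-1):
Powers of d = -A^2 - A^-2: d^2 = A^4 + 2 + A^-4; d^3 = -A^6 - 3*A^2 - 3*A^-2 - A^-6; d^4 = A^8 + 4*A^4 + 6 + 4*A^-4 + A^-8; d^5 = -A^10 - 5*A^6 - 10*A^2 - 10*A^-2 - 5*A^-6 - A^-10; d^6 = A^12 + 6*A^8 + 15*A^4 + 20 + 15*A^-4 + 6*A^-8 + A^-12.
  A^10 * (d^4) = A^18 + 4*A^14 + 6*A^10 + 4*A^6 + A^2
  A^8 * (10*d^3) = -10*A^14 - 30*A^10 - 30*A^6 - 10*A^2
  A^6 * (41*d^2 + 4*d^4) = 4*A^14 + 57*A^10 + 106*A^6 + 57*A^2 + 4*A^-2
  A^4 * (81*d + 38*d^3 + d^5) = -A^14 - 43*A^10 - 205*A^6 - 205*A^2 - 43*A^-2 - A^-6
  A^2 * (71 + 117*d^2 + 22*d^4) = 22*A^10 + 205*A^6 + 437*A^2 + 205*A^-2 + 22*A^-6
  A^0 * (154*d + 91*d^3 + 7*d^5) = -7*A^10 - 126*A^6 - 497*A^2 - 497*A^-2 - 126*A^-6 - 7*A^-10
  A^-2 * (168*d^2 + 41*d^4 + d^6) = A^10 + 47*A^6 + 347*A^2 + 602*A^-2 + 347*A^-6 + 47*A^-10 + A^-14
  A^-4 * (110*d^3 + 10*d^5) = -10*A^6 - 160*A^2 - 430*A^-2 - 430*A^-6 - 160*A^-10 - 10*A^-14
  A^-6 * (44*d^4 + d^6) = A^6 + 50*A^2 + 191*A^-2 + 284*A^-6 + 191*A^-10 + 50*A^-14 + A^-18
  A^-8 * (10*d^5) = -10*A^2 - 50*A^-2 - 100*A^-6 - 100*A^-10 - 50*A^-14 - 10*A^-18
  A^-10 * (d^6) = A^2 + 6*A^-2 + 15*A^-6 + 20*A^-10 + 15*A^-14 + 6*A^-18 + A^-22
Summing the groups: <K> = A^18 - 3*A^14 + 6*A^10 - 8*A^6 + 11*A^2 - 12*A^-2 + 11*A^-6 - 9*A^-10 + 6*A^-14 - 3*A^-18 + A^-22
Normalise by the writhe: (-A^3)^(-w) = (-A^3)^(-2) = A^-6, so f(A) = A^-6 * <K> = A^12 - 3*A^8 + 6*A^4 - 8 + 11*A^-4 - 12*A^-8 + 11*A^-12 - 9*A^-16 + 6*A^-20 - 3*A^-24 + A^-28.
Substitute A = t^(-1/4), i.e. A^e → t^(-e/4): V(t) = t^7 - 3*t^6 + 6*t^5 - 9*t^4 + 11*t^3 - 12*t^2 + 11*t - 8 + 6*t^-1 - 3*t^-2 + t^-3

Answer: t^7 - 3*t^6 + 6*t^5 - 9*t^4 + 11*t^3 - 12*t^2 + 11*t - 8 + 6*t^-1 - 3*t^-2 + t^-3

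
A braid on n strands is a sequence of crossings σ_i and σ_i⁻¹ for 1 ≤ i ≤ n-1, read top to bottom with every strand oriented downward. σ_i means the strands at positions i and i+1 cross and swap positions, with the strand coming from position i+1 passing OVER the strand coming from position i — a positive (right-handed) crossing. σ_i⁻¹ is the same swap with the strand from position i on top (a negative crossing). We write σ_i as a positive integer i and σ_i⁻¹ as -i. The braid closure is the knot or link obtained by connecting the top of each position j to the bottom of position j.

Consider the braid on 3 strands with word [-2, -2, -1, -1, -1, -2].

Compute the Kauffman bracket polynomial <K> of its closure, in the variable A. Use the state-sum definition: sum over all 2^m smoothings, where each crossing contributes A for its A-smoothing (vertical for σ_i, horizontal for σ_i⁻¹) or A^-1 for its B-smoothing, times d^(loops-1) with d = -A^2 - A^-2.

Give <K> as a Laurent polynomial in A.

Braid: s2^-1 s2^-1 s1^-1 s1^-1 s1^-1 s2^-1 on 3 strands, 6 crossings.
Writhe w = (#positive) - (#negative) = 0 - 6 = -6.
Enumerate smoothing states for the bracket polynomial. There are 2^6 = 64 states.
Each crossing splits two ways (0=vertical, 1=horizontal). The state's weight is A^(#A-smoothings - #B-smoothings) * d^(loops - 1).
Tabulate the states by total A-exponent and number of loops L (A-exp: L × count):
  A^6: L=5 ×1
  A^4: L=4 ×6
  A^2: L=3 ×15
  A^0: L=2 ×18, L=4 ×2
  A^-2: L=1 ×9, L=3 ×6
  A^-4: L=2 ×6
  A^-6: L=3 ×1
Each group contributes A^e * Σ count * d^(L-1):
Powers of d = -A^2 - A^-2: d^2 = A^4 + 2 + A^-4; d^3 = -A^6 - 3*A^2 - 3*A^-2 - A^-6; d^4 = A^8 + 4*A^4 + 6 + 4*A^-4 + A^-8.
  A^6 * (d^4) = A^14 + 4*A^10 + 6*A^6 + 4*A^2 + A^-2
  A^4 * (6*d^3) = -6*A^10 - 18*A^6 - 18*A^2 - 6*A^-2
  A^2 * (15*d^2) = 15*A^6 + 30*A^2 + 15*A^-2
  A^0 * (18*d + 2*d^3) = -2*A^6 - 24*A^2 - 24*A^-2 - 2*A^-6
  A^-2 * (9 + 6*d^2) = 6*A^2 + 21*A^-2 + 6*A^-6
  A^-4 * (6*d) = -6*A^-2 - 6*A^-6
  A^-6 * (d^2) = A^-2 + 2*A^-6 + A^-10
Summing the groups: <K> = A^14 - 2*A^10 + A^6 - 2*A^2 + 2*A^-2 + A^-10

Answer: A^14 - 2*A^10 + A^6 - 2*A^2 + 2*A^-2 + A^-10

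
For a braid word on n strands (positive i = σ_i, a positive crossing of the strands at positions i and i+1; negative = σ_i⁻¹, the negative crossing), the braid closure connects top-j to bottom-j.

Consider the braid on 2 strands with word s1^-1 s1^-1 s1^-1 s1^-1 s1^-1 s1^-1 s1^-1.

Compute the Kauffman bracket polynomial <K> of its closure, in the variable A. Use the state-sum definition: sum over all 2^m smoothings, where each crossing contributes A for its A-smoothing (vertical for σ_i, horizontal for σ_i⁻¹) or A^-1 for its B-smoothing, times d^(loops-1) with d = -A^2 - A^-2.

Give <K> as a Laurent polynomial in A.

A^19 - A^15 + A^11 - A^7 + A^3 - A^-1 - A^-9

Derivation:
Braid: s1^-1 s1^-1 s1^-1 s1^-1 s1^-1 s1^-1 s1^-1 on 2 strands, 7 crossings.
Writhe w = (#positive) - (#negative) = 0 - 7 = -7.
Computing the Kauffman bracket via state sum. There are 2^7 = 128 states.
For each crossing: s=0 is the vertical smoothing, s=1 horizontal. Crossing k contributes A^(sign_k * (1 - 2*s_k)); loop factor d = -A^2 - A^-2.
Tabulate the states by total A-exponent and number of loops L (A-exp: L × count):
  A^7: L=7 ×1
  A^5: L=6 ×7
  A^3: L=5 ×21
  A^1: L=4 ×35
  A^-1: L=3 ×35
  A^-3: L=2 ×21
  A^-5: L=1 ×7
  A^-7: L=2 ×1
Each group contributes A^e * Σ count * d^(L-1):
Powers of d = -A^2 - A^-2: d^2 = A^4 + 2 + A^-4; d^3 = -A^6 - 3*A^2 - 3*A^-2 - A^-6; d^4 = A^8 + 4*A^4 + 6 + 4*A^-4 + A^-8; d^5 = -A^10 - 5*A^6 - 10*A^2 - 10*A^-2 - 5*A^-6 - A^-10; d^6 = A^12 + 6*A^8 + 15*A^4 + 20 + 15*A^-4 + 6*A^-8 + A^-12.
  A^7 * (d^6) = A^19 + 6*A^15 + 15*A^11 + 20*A^7 + 15*A^3 + 6*A^-1 + A^-5
  A^5 * (7*d^5) = -7*A^15 - 35*A^11 - 70*A^7 - 70*A^3 - 35*A^-1 - 7*A^-5
  A^3 * (21*d^4) = 21*A^11 + 84*A^7 + 126*A^3 + 84*A^-1 + 21*A^-5
  A^1 * (35*d^3) = -35*A^7 - 105*A^3 - 105*A^-1 - 35*A^-5
  A^-1 * (35*d^2) = 35*A^3 + 70*A^-1 + 35*A^-5
  A^-3 * (21*d) = -21*A^-1 - 21*A^-5
  A^-5 * (7) = 7*A^-5
  A^-7 * (d) = -A^-5 - A^-9
Summing the groups: <K> = A^19 - A^15 + A^11 - A^7 + A^3 - A^-1 - A^-9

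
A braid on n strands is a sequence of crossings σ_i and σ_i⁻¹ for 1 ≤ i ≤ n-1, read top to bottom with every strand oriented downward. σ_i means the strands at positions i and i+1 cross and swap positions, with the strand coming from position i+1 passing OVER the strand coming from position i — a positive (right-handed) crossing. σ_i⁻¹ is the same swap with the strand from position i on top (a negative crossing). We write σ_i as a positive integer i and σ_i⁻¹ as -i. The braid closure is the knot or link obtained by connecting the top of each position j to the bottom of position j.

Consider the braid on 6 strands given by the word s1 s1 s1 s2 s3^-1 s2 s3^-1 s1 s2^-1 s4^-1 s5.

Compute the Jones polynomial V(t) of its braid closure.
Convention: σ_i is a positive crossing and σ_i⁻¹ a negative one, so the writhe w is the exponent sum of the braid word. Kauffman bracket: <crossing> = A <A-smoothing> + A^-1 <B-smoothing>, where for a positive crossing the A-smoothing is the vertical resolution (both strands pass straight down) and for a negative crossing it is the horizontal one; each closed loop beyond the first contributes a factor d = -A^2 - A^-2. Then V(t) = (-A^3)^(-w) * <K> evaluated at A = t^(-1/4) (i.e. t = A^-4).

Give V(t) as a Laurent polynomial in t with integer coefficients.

t^7 - 2*t^6 + 3*t^5 - 4*t^4 + 4*t^3 - 4*t^2 + 3*t - 1 + t^-1

Derivation:
The presented braid s1 s1 s1 s2 s3^-1 s2 s3^-1 s1 s2^-1 s4^-1 s5 on 6 strands reduces by inverse Markov moves (closure unchanged at each step):
  Destabilize: the word has the form β·s5 where s5 occurs only as the final letter (β ∈ B_5); drop it and the last strand → 5 strands.
  Destabilize: the word has the form β·s4^-1 where s4^-1 occurs only as the final letter (β ∈ B_4); drop it and the last strand → 4 strands.
Reduced to β = s1 s1 s1 s2 s3^-1 s2 s3^-1 s1 s2^-1 on 4 strands, 9 crossings.
Compute on β:
Braid: s1 s1 s1 s2 s3^-1 s2 s3^-1 s1 s2^-1 on 4 strands, 9 crossings.
Writhe w = (#positive) - (#negative) = 6 - 3 = 3.
State-sum expansion of <K>. There are 2^9 = 512 states.
For each crossing: s=0 is the vertical smoothing, s=1 horizontal. Crossing k contributes A^(sign_k * (1 - 2*s_k)); loop factor d = -A^2 - A^-2.
Tabulate the states by total A-exponent and number of loops L (A-exp: L × count):
  A^9: L=3 ×1
  A^7: L=2 ×7, L=4 ×2
  A^5: L=1 ×12, L=3 ×24
  A^3: L=2 ×66, L=4 ×18
  A^1: L=1 ×35, L=3 ×84, L=5 ×7
  A^-1: L=2 ×73, L=4 ×52, L=6 ×1
  A^-3: L=3 ×68, L=5 ×16
  A^-5: L=4 ×34, L=6 ×2
  A^-7: L=5 ×9
  A^-9: L=6 ×1
Each group contributes A^e * Σ count * d^(L-1):
Powers of d = -A^2 - A^-2: d^2 = A^4 + 2 + A^-4; d^3 = -A^6 - 3*A^2 - 3*A^-2 - A^-6; d^4 = A^8 + 4*A^4 + 6 + 4*A^-4 + A^-8; d^5 = -A^10 - 5*A^6 - 10*A^2 - 10*A^-2 - 5*A^-6 - A^-10.
  A^9 * (d^2) = A^13 + 2*A^9 + A^5
  A^7 * (7*d + 2*d^3) = -2*A^13 - 13*A^9 - 13*A^5 - 2*A
  A^5 * (12 + 24*d^2) = 24*A^9 + 60*A^5 + 24*A
  A^3 * (66*d + 18*d^3) = -18*A^9 - 120*A^5 - 120*A - 18*A^-3
  A^1 * (35 + 84*d^2 + 7*d^4) = 7*A^9 + 112*A^5 + 245*A + 112*A^-3 + 7*A^-7
  A^-1 * (73*d + 52*d^3 + d^5) = -A^9 - 57*A^5 - 239*A - 239*A^-3 - 57*A^-7 - A^-11
  A^-3 * (68*d^2 + 16*d^4) = 16*A^5 + 132*A + 232*A^-3 + 132*A^-7 + 16*A^-11
  A^-5 * (34*d^3 + 2*d^5) = -2*A^5 - 44*A - 122*A^-3 - 122*A^-7 - 44*A^-11 - 2*A^-15
  A^-7 * (9*d^4) = 9*A + 36*A^-3 + 54*A^-7 + 36*A^-11 + 9*A^-15
  A^-9 * (d^5) = -A - 5*A^-3 - 10*A^-7 - 10*A^-11 - 5*A^-15 - A^-19
Summing the groups: <K> = -A^13 + A^9 - 3*A^5 + 4*A - 4*A^-3 + 4*A^-7 - 3*A^-11 + 2*A^-15 - A^-19
Normalise by the writhe: (-A^3)^(-w) = (-A^3)^(-3) = -A^-9, so f(A) = -A^-9 * <K> = A^4 - 1 + 3*A^-4 - 4*A^-8 + 4*A^-12 - 4*A^-16 + 3*A^-20 - 2*A^-24 + A^-28.
Substitute A = t^(-1/4), i.e. A^e → t^(-e/4): V(t) = t^7 - 2*t^6 + 3*t^5 - 4*t^4 + 4*t^3 - 4*t^2 + 3*t - 1 + t^-1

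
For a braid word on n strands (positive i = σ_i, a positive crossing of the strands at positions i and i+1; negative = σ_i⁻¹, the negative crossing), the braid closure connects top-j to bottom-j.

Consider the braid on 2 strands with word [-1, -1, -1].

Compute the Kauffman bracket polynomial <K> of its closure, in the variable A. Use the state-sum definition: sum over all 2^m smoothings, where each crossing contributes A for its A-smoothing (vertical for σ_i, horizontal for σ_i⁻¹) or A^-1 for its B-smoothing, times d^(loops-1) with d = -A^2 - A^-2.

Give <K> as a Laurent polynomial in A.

Braid: s1^-1 s1^-1 s1^-1 on 2 strands, 3 crossings.
Writhe w = (#positive) - (#negative) = 0 - 3 = -3.
State-sum expansion of <K>. There are 2^3 = 8 states.
For each crossing: s=0 is the vertical smoothing, s=1 horizontal. Crossing k contributes A^(sign_k * (1 - 2*s_k)); loop factor d = -A^2 - A^-2.
  state 000: A-exp=-3, loops=2, term = A^-3 * d^1
  state 001: A-exp=-1, loops=1, term = A^-1 * d^0
  state 010: A-exp=-1, loops=1, term = A^-1 * d^0
  state 011: A-exp=+1, loops=2, term = A^1 * d^1
  state 100: A-exp=-1, loops=1, term = A^-1 * d^0
  state 101: A-exp=+1, loops=2, term = A^1 * d^1
  state 110: A-exp=+1, loops=2, term = A^1 * d^1
  state 111: A-exp=+3, loops=3, term = A^3 * d^2
Collect the terms by A-exponent (count of states per loop number):
Powers of d = -A^2 - A^-2: d^2 = A^4 + 2 + A^-4.
  A^3 * (d^2) = A^7 + 2*A^3 + A^-1
  A^1 * (3*d) = -3*A^3 - 3*A^-1
  A^-1 * (3) = 3*A^-1
  A^-3 * (d) = -A^-1 - A^-5
Summing the groups: <K> = A^7 - A^3 - A^-5

Answer: A^7 - A^3 - A^-5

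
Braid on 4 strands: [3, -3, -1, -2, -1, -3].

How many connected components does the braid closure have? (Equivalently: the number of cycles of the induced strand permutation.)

Track the strand permutation on 4 strands, starting from identity.
  step 1: s3 swaps positions 3,4 -> [1 2 4 3]
  step 2: s3^-1 swaps positions 3,4 -> [1 2 3 4]
  step 3: s1^-1 swaps positions 1,2 -> [2 1 3 4]
  step 4: s2^-1 swaps positions 2,3 -> [2 3 1 4]
  step 5: s1^-1 swaps positions 1,2 -> [3 2 1 4]
  step 6: s3^-1 swaps positions 3,4 -> [3 2 4 1]
Final permutation (position -> original strand): [3 2 4 1]
Closure components = cycle count of this permutation = 2.

Answer: 2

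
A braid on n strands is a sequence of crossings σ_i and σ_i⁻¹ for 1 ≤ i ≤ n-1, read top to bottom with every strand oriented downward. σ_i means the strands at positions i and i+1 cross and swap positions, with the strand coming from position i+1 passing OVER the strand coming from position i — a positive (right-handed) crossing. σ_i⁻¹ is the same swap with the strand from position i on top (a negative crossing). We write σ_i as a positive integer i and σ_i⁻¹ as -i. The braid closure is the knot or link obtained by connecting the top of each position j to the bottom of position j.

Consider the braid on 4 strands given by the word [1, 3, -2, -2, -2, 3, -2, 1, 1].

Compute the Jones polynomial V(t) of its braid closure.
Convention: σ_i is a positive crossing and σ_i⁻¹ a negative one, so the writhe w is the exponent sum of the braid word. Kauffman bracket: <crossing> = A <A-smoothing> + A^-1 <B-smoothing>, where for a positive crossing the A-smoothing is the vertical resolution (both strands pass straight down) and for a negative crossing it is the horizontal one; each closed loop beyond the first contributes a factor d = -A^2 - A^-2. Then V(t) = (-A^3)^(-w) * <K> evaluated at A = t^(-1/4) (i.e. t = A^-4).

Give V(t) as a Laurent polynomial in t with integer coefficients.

-t^5 + 2*t^4 - 3*t^3 + 5*t^2 - 5*t + 6 - 5*t^-1 + 3*t^-2 - 2*t^-3 + t^-4

Derivation:
Braid: s1 s3 s2^-1 s2^-1 s2^-1 s3 s2^-1 s1 s1 on 4 strands, 9 crossings.
Writhe w = (#positive) - (#negative) = 5 - 4 = 1.
Enumerate smoothing states for the bracket polynomial. There are 2^9 = 512 states.
Each crossing splits two ways (0=vertical, 1=horizontal). The state's weight is A^(#A-smoothings - #B-smoothings) * d^(loops - 1).
Tabulate the states by total A-exponent and number of loops L (A-exp: L × count):
  A^9: L=6 ×1
  A^7: L=5 ×9
  A^5: L=4 ×33, L=6 ×3
  A^3: L=3 ×64, L=5 ×19, L=7 ×1
  A^1: L=2 ×68, L=4 ×52, L=6 ×6
  A^-1: L=1 ×33, L=3 ×75, L=5 ×18
  A^-3: L=2 ×51, L=4 ×32, L=6 ×1
  A^-5: L=3 ×32, L=5 ×4
  A^-7: L=4 ×9
  A^-9: L=5 ×1
Each group contributes A^e * Σ count * d^(L-1):
Powers of d = -A^2 - A^-2: d^2 = A^4 + 2 + A^-4; d^3 = -A^6 - 3*A^2 - 3*A^-2 - A^-6; d^4 = A^8 + 4*A^4 + 6 + 4*A^-4 + A^-8; d^5 = -A^10 - 5*A^6 - 10*A^2 - 10*A^-2 - 5*A^-6 - A^-10; d^6 = A^12 + 6*A^8 + 15*A^4 + 20 + 15*A^-4 + 6*A^-8 + A^-12.
  A^9 * (d^5) = -A^19 - 5*A^15 - 10*A^11 - 10*A^7 - 5*A^3 - A^-1
  A^7 * (9*d^4) = 9*A^15 + 36*A^11 + 54*A^7 + 36*A^3 + 9*A^-1
  A^5 * (33*d^3 + 3*d^5) = -3*A^15 - 48*A^11 - 129*A^7 - 129*A^3 - 48*A^-1 - 3*A^-5
  A^3 * (64*d^2 + 19*d^4 + d^6) = A^15 + 25*A^11 + 155*A^7 + 262*A^3 + 155*A^-1 + 25*A^-5 + A^-9
  A^1 * (68*d + 52*d^3 + 6*d^5) = -6*A^11 - 82*A^7 - 284*A^3 - 284*A^-1 - 82*A^-5 - 6*A^-9
  A^-1 * (33 + 75*d^2 + 18*d^4) = 18*A^7 + 147*A^3 + 291*A^-1 + 147*A^-5 + 18*A^-9
  A^-3 * (51*d + 32*d^3 + d^5) = -A^7 - 37*A^3 - 157*A^-1 - 157*A^-5 - 37*A^-9 - A^-13
  A^-5 * (32*d^2 + 4*d^4) = 4*A^3 + 48*A^-1 + 88*A^-5 + 48*A^-9 + 4*A^-13
  A^-7 * (9*d^3) = -9*A^-1 - 27*A^-5 - 27*A^-9 - 9*A^-13
  A^-9 * (d^4) = A^-1 + 4*A^-5 + 6*A^-9 + 4*A^-13 + A^-17
Summing the groups: <K> = -A^19 + 2*A^15 - 3*A^11 + 5*A^7 - 6*A^3 + 5*A^-1 - 5*A^-5 + 3*A^-9 - 2*A^-13 + A^-17
Normalise by the writhe: (-A^3)^(-w) = (-A^3)^(-1) = -A^-3, so f(A) = -A^-3 * <K> = A^16 - 2*A^12 + 3*A^8 - 5*A^4 + 6 - 5*A^-4 + 5*A^-8 - 3*A^-12 + 2*A^-16 - A^-20.
Substitute A = t^(-1/4), i.e. A^e → t^(-e/4): V(t) = -t^5 + 2*t^4 - 3*t^3 + 5*t^2 - 5*t + 6 - 5*t^-1 + 3*t^-2 - 2*t^-3 + t^-4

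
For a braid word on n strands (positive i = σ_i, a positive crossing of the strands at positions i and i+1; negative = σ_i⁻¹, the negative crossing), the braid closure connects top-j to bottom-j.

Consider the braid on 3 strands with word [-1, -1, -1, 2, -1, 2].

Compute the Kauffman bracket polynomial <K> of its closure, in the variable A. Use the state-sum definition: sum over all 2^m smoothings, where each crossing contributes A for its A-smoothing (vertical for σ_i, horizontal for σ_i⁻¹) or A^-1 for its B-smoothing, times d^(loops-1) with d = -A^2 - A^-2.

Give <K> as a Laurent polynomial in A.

A^14 - 2*A^10 + 2*A^6 - 2*A^2 + 2*A^-2 - A^-6 + A^-10

Derivation:
Braid: s1^-1 s1^-1 s1^-1 s2 s1^-1 s2 on 3 strands, 6 crossings.
Writhe w = (#positive) - (#negative) = 2 - 4 = -2.
Enumerate smoothing states for the bracket polynomial. There are 2^6 = 64 states.
Smooth each crossing (0=||, 1=⌣⌢); contribution A^(Σ sign_k(1-2s_k)) * d^(L-1).
Tabulate the states by total A-exponent and number of loops L (A-exp: L × count):
  A^6: L=5 ×1
  A^4: L=4 ×6
  A^2: L=3 ×15
  A^0: L=2 ×19, L=4 ×1
  A^-2: L=1 ×11, L=3 ×4
  A^-4: L=2 ×6
  A^-6: L=3 ×1
Each group contributes A^e * Σ count * d^(L-1):
Powers of d = -A^2 - A^-2: d^2 = A^4 + 2 + A^-4; d^3 = -A^6 - 3*A^2 - 3*A^-2 - A^-6; d^4 = A^8 + 4*A^4 + 6 + 4*A^-4 + A^-8.
  A^6 * (d^4) = A^14 + 4*A^10 + 6*A^6 + 4*A^2 + A^-2
  A^4 * (6*d^3) = -6*A^10 - 18*A^6 - 18*A^2 - 6*A^-2
  A^2 * (15*d^2) = 15*A^6 + 30*A^2 + 15*A^-2
  A^0 * (19*d + d^3) = -A^6 - 22*A^2 - 22*A^-2 - A^-6
  A^-2 * (11 + 4*d^2) = 4*A^2 + 19*A^-2 + 4*A^-6
  A^-4 * (6*d) = -6*A^-2 - 6*A^-6
  A^-6 * (d^2) = A^-2 + 2*A^-6 + A^-10
Summing the groups: <K> = A^14 - 2*A^10 + 2*A^6 - 2*A^2 + 2*A^-2 - A^-6 + A^-10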